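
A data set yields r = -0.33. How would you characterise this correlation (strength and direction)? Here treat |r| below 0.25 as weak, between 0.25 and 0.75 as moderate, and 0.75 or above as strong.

moderate negative

r = -0.33 < 0 so the relationship is negative.
|r| = 0.33, which falls in the moderate range.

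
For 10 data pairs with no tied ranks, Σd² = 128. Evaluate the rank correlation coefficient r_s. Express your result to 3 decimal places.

ρ = 1 − 6Σd² / [n(n²−1)] = 1 − 6×128 / (10×99)
  = 1 − 768/990 = 1 − 0.7758 ≈ 0.224

0.224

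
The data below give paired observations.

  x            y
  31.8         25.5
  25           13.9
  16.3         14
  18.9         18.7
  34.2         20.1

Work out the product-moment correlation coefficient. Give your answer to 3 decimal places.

n = 5, Σx = 126.2, Σy = 92.2, Σx² = 3428.78, Σy² = 1793.16, Σxy = 2427.45
nΣxy − ΣxΣy = 12137.25 − 11635.64 = 501.61
nΣx² − (Σx)² = 17143.9 − 15926.44 = 1217.46; nΣy² − (Σy)² = 8965.8 − 8500.84 = 464.96
r = 501.61 / √(1217.46 × 464.96) = 501.61 / 752.3764 ≈ 0.667

0.667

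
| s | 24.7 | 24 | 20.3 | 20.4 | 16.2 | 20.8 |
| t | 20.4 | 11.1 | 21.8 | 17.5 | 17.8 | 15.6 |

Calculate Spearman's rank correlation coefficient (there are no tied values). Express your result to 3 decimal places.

Rank s: 6, 5, 2, 3, 1, 4
Rank t: 5, 1, 6, 3, 4, 2
d = rank(s) − rank(t): 1, 4, -4, 0, -3, 2; Σd² = 46
ρ = 1 − 6Σd² / [n(n²−1)] = 1 − 6×46 / (6×35) = 1 − 276/210 ≈ -0.314

-0.314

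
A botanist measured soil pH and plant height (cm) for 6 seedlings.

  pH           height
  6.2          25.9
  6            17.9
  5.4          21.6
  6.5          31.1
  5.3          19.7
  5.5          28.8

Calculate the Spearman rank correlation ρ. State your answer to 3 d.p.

0.543

Rank pH: 5, 4, 2, 6, 1, 3
Rank height: 4, 1, 3, 6, 2, 5
d = rank(pH) − rank(height): 1, 3, -1, 0, -1, -2; Σd² = 16
ρ = 1 − 6Σd² / [n(n²−1)] = 1 − 6×16 / (6×35) = 1 − 96/210 ≈ 0.543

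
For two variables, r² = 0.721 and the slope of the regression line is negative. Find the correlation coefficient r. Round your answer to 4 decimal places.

|r| = √0.721 = 0.8491
The association is negative, so r = −0.8491.

-0.8491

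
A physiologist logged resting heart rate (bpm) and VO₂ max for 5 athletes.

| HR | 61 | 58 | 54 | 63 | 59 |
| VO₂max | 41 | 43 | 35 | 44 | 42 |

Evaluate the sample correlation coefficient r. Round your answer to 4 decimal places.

0.8341

n = 5, Σx = 295, Σy = 205, Σx² = 17451, Σy² = 8455, Σxy = 12135
nΣxy − ΣxΣy = 60675 − 60475 = 200
nΣx² − (Σx)² = 87255 − 87025 = 230; nΣy² − (Σy)² = 42275 − 42025 = 250
r = 200 / √(230 × 250) = 200 / 239.7916 ≈ 0.8341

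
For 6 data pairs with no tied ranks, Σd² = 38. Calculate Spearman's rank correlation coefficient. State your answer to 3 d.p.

-0.086

ρ = 1 − 6Σd² / [n(n²−1)] = 1 − 6×38 / (6×35)
  = 1 − 228/210 = 1 − 1.0857 ≈ -0.086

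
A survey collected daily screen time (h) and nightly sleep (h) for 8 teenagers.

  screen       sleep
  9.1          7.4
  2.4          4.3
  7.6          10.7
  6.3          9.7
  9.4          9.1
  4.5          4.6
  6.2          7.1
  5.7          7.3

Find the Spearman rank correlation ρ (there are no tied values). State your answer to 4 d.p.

0.7857

Rank screen: 7, 1, 6, 5, 8, 2, 4, 3
Rank sleep: 5, 1, 8, 7, 6, 2, 3, 4
d = rank(screen) − rank(sleep): 2, 0, -2, -2, 2, 0, 1, -1; Σd² = 18
ρ = 1 − 6Σd² / [n(n²−1)] = 1 − 6×18 / (8×63) = 1 − 108/504 ≈ 0.7857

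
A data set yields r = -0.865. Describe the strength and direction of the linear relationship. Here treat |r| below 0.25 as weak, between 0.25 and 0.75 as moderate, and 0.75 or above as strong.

strong negative

r = -0.865 < 0 so the relationship is negative.
|r| = 0.865, which falls in the strong range.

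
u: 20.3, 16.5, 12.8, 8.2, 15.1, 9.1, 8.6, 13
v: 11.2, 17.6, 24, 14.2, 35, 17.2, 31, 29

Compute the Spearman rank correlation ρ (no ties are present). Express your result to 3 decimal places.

Rank u: 8, 7, 4, 1, 6, 3, 2, 5
Rank v: 1, 4, 5, 2, 8, 3, 7, 6
d = rank(u) − rank(v): 7, 3, -1, -1, -2, 0, -5, -1; Σd² = 90
ρ = 1 − 6Σd² / [n(n²−1)] = 1 − 6×90 / (8×63) = 1 − 540/504 ≈ -0.071

-0.071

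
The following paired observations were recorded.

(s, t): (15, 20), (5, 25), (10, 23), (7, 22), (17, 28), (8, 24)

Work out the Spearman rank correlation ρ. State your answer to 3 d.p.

Rank s: 5, 1, 4, 2, 6, 3
Rank t: 1, 5, 3, 2, 6, 4
d = rank(s) − rank(t): 4, -4, 1, 0, 0, -1; Σd² = 34
ρ = 1 − 6Σd² / [n(n²−1)] = 1 − 6×34 / (6×35) = 1 − 204/210 ≈ 0.029

0.029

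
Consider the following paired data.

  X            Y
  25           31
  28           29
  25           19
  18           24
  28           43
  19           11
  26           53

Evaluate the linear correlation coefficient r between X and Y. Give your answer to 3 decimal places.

n = 7, ΣX = 169, ΣY = 210, ΣX² = 4179, ΣY² = 7518, ΣXY = 5285
nΣXY − ΣXΣY = 36995 − 35490 = 1505
nΣX² − (ΣX)² = 29253 − 28561 = 692; nΣY² − (ΣY)² = 52626 − 44100 = 8526
r = 1505 / √(692 × 8526) = 1505 / 2428.9899 ≈ 0.620

0.620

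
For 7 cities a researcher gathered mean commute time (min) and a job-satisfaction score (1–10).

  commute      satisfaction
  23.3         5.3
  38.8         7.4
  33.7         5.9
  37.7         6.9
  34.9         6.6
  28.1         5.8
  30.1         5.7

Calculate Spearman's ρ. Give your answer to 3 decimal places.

0.964

Rank commute: 1, 7, 4, 6, 5, 2, 3
Rank satisfaction: 1, 7, 4, 6, 5, 3, 2
d = rank(commute) − rank(satisfaction): 0, 0, 0, 0, 0, -1, 1; Σd² = 2
ρ = 1 − 6Σd² / [n(n²−1)] = 1 − 6×2 / (7×48) = 1 − 12/336 ≈ 0.964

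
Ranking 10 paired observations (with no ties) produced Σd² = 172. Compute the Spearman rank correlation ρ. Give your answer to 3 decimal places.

ρ = 1 − 6Σd² / [n(n²−1)] = 1 − 6×172 / (10×99)
  = 1 − 1032/990 = 1 − 1.0424 ≈ -0.042

-0.042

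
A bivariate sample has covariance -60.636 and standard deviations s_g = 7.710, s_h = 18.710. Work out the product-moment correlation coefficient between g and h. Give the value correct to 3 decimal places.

-0.420

r = Cov(g,h) / (s_g · s_h) = -60.636 / (7.710 × 18.710)
  = -60.636 / 144.2541 ≈ -0.420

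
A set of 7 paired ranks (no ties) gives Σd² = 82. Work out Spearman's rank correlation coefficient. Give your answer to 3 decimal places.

-0.464

ρ = 1 − 6Σd² / [n(n²−1)] = 1 − 6×82 / (7×48)
  = 1 − 492/336 = 1 − 1.4643 ≈ -0.464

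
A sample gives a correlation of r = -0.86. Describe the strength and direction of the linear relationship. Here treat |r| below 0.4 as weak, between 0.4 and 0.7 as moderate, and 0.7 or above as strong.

strong negative

r = -0.86 < 0 so the relationship is negative.
|r| = 0.86, which falls in the strong range.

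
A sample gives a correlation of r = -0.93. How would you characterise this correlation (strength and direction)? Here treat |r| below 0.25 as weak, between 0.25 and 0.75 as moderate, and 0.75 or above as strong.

strong negative

r = -0.93 < 0 so the relationship is negative.
|r| = 0.93, which falls in the strong range.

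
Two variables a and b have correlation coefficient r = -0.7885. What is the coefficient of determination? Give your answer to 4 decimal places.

0.6217

r² = (-0.7885)² = 0.6217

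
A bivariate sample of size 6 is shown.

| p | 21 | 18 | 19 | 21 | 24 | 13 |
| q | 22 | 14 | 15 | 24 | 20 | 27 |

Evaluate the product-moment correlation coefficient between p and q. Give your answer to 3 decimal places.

n = 6, Σp = 116, Σq = 122, Σp² = 2312, Σq² = 2610, Σpq = 2334
nΣpq − ΣpΣq = 14004 − 14152 = -148
nΣp² − (Σp)² = 13872 − 13456 = 416; nΣq² − (Σq)² = 15660 − 14884 = 776
r = -148 / √(416 × 776) = -148 / 568.1690 ≈ -0.260

-0.260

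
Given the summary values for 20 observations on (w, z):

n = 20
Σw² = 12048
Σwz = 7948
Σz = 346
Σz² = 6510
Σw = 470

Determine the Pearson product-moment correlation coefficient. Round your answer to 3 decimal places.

r = (nΣwz − ΣwΣz) / √[(nΣw² − (Σw)²)(nΣz² − (Σz)²)]
Numerator: 20×7948 − 470×346 = -3660
Denominator: √[(240960 − 220900)(130200 − 119716)] = √[20060 × 10484] = 14502.0357
r = -3660 / 14502.0357 ≈ -0.252

-0.252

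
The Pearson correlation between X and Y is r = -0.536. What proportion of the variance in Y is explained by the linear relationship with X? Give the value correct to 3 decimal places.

0.287

r² = (-0.536)² = 0.287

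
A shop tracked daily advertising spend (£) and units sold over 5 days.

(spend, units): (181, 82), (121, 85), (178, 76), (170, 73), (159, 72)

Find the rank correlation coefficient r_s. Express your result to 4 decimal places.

0.0000

Rank spend: 5, 1, 4, 3, 2
Rank units: 4, 5, 3, 2, 1
d = rank(spend) − rank(units): 1, -4, 1, 1, 1; Σd² = 20
ρ = 1 − 6Σd² / [n(n²−1)] = 1 − 6×20 / (5×24) = 1 − 120/120 ≈ 0.0000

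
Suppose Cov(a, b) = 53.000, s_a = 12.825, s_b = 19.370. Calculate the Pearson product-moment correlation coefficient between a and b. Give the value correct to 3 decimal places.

0.213

r = Cov(a,b) / (s_a · s_b) = 53.000 / (12.825 × 19.370)
  = 53.000 / 248.4203 ≈ 0.213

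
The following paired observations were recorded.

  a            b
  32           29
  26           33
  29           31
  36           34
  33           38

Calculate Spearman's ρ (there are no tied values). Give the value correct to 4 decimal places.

Rank a: 3, 1, 2, 5, 4
Rank b: 1, 3, 2, 4, 5
d = rank(a) − rank(b): 2, -2, 0, 1, -1; Σd² = 10
ρ = 1 − 6Σd² / [n(n²−1)] = 1 − 6×10 / (5×24) = 1 − 60/120 ≈ 0.5000

0.5000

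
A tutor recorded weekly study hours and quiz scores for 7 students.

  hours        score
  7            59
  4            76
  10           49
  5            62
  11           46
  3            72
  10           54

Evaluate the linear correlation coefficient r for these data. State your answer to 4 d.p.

n = 7, Σx = 50, Σy = 418, Σx² = 420, Σy² = 25718, Σxy = 2779
nΣxy − ΣxΣy = 19453 − 20900 = -1447
nΣx² − (Σx)² = 2940 − 2500 = 440; nΣy² − (Σy)² = 180026 − 174724 = 5302
r = -1447 / √(440 × 5302) = -1447 / 1527.3768 ≈ -0.9474

-0.9474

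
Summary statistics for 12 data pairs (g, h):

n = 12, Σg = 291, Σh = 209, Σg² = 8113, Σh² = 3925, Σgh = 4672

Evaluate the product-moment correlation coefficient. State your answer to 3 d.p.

r = (nΣgh − ΣgΣh) / √[(nΣg² − (Σg)²)(nΣh² − (Σh)²)]
Numerator: 12×4672 − 291×209 = -4755
Denominator: √[(97356 − 84681)(47100 − 43681)] = √[12675 × 3419] = 6582.9951
r = -4755 / 6582.9951 ≈ -0.722

-0.722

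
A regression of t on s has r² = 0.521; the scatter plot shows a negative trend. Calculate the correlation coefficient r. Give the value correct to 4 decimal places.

|r| = √0.521 = 0.7218
The association is negative, so r = −0.7218.

-0.7218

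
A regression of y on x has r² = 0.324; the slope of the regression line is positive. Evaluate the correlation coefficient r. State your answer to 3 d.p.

|r| = √0.324 = 0.569
The association is positive, so r = 0.569.

0.569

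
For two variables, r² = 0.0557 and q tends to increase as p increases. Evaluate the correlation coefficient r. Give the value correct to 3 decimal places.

|r| = √0.0557 = 0.236
The association is positive, so r = 0.236.

0.236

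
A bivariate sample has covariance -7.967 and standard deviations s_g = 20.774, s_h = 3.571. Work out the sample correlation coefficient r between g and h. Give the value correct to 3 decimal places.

-0.107

r = Cov(g,h) / (s_g · s_h) = -7.967 / (20.774 × 3.571)
  = -7.967 / 74.1840 ≈ -0.107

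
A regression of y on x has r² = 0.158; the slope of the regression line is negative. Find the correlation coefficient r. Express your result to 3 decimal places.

|r| = √0.158 = 0.397
The association is negative, so r = −0.397.

-0.397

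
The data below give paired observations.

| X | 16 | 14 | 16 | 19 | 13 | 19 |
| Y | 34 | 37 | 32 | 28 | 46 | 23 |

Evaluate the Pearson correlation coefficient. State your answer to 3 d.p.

n = 6, ΣX = 97, ΣY = 200, ΣX² = 1599, ΣY² = 6978, ΣXY = 3141
nΣXY − ΣXΣY = 18846 − 19400 = -554
nΣX² − (ΣX)² = 9594 − 9409 = 185; nΣY² − (ΣY)² = 41868 − 40000 = 1868
r = -554 / √(185 × 1868) = -554 / 587.8605 ≈ -0.942

-0.942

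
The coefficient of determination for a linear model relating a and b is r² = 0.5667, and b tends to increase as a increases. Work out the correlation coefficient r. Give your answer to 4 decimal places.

0.7528

|r| = √0.5667 = 0.7528
The association is positive, so r = 0.7528.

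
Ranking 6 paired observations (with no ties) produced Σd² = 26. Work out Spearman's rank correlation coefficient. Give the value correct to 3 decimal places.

ρ = 1 − 6Σd² / [n(n²−1)] = 1 − 6×26 / (6×35)
  = 1 − 156/210 = 1 − 0.7429 ≈ 0.257

0.257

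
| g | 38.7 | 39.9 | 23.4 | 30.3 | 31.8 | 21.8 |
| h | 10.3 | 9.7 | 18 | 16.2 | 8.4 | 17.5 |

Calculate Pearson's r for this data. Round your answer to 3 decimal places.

-0.831

n = 6, Σg = 185.9, Σh = 80.1, Σg² = 6041.83, Σh² = 1163.43, Σgh = 2346.32
nΣgh − ΣgΣh = 14077.92 − 14890.59 = -812.67
nΣg² − (Σg)² = 36250.98 − 34558.81 = 1692.17; nΣh² − (Σh)² = 6980.58 − 6416.01 = 564.57
r = -812.67 / √(1692.17 × 564.57) = -812.67 / 977.4193 ≈ -0.831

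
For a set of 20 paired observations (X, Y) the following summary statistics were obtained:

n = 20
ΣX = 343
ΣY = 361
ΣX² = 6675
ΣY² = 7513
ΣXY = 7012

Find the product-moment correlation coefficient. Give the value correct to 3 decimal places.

r = (nΣXY − ΣXΣY) / √[(nΣX² − (ΣX)²)(nΣY² − (ΣY)²)]
Numerator: 20×7012 − 343×361 = 16417
Denominator: √[(133500 − 117649)(150260 − 130321)] = √[15851 × 19939] = 17777.8820
r = 16417 / 17777.8820 ≈ 0.923

0.923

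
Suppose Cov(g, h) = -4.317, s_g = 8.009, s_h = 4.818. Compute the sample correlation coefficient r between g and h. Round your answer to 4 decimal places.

r = Cov(g,h) / (s_g · s_h) = -4.317 / (8.009 × 4.818)
  = -4.317 / 38.5874 ≈ -0.1119

-0.1119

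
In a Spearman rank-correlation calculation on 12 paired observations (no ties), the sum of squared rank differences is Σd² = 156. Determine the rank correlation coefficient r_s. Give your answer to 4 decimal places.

ρ = 1 − 6Σd² / [n(n²−1)] = 1 − 6×156 / (12×143)
  = 1 − 936/1716 = 1 − 0.54545 ≈ 0.4545

0.4545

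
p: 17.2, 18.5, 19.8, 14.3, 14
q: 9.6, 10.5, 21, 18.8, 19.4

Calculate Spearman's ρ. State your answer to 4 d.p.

0.1000

Rank p: 3, 4, 5, 2, 1
Rank q: 1, 2, 5, 3, 4
d = rank(p) − rank(q): 2, 2, 0, -1, -3; Σd² = 18
ρ = 1 − 6Σd² / [n(n²−1)] = 1 − 6×18 / (5×24) = 1 − 108/120 ≈ 0.1000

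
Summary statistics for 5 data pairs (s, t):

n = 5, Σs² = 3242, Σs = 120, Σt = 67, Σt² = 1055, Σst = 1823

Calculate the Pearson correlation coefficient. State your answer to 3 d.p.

r = (nΣst − ΣsΣt) / √[(nΣs² − (Σs)²)(nΣt² − (Σt)²)]
Numerator: 5×1823 − 120×67 = 1075
Denominator: √[(16210 − 14400)(5275 − 4489)] = √[1810 × 786] = 1192.7531
r = 1075 / 1192.7531 ≈ 0.901

0.901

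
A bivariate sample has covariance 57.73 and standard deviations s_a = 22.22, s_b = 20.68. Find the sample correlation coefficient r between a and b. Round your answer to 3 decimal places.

r = Cov(a,b) / (s_a · s_b) = 57.73 / (22.22 × 20.68)
  = 57.73 / 459.5096 ≈ 0.126

0.126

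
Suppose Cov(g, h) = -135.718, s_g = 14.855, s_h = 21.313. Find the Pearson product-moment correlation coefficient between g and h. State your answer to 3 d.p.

r = Cov(g,h) / (s_g · s_h) = -135.718 / (14.855 × 21.313)
  = -135.718 / 316.6046 ≈ -0.429

-0.429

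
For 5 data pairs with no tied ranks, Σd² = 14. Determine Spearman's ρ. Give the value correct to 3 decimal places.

ρ = 1 − 6Σd² / [n(n²−1)] = 1 − 6×14 / (5×24)
  = 1 − 84/120 = 1 − 0.7000 ≈ 0.300

0.300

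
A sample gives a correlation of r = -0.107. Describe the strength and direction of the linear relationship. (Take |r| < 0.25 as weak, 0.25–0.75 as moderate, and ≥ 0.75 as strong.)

weak negative

r = -0.107 < 0 so the relationship is negative.
|r| = 0.107, which falls in the weak range.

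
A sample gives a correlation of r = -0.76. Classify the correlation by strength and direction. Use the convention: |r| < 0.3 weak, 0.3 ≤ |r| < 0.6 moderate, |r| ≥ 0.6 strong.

strong negative

r = -0.76 < 0 so the relationship is negative.
|r| = 0.76, which falls in the strong range.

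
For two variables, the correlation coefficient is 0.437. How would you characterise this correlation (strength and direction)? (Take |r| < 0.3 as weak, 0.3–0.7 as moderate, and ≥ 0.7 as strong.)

moderate positive

r = 0.437 > 0 so the relationship is positive.
|r| = 0.437, which falls in the moderate range.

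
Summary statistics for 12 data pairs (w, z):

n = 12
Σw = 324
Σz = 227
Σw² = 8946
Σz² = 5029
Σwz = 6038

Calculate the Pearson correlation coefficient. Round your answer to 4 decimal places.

r = (nΣwz − ΣwΣz) / √[(nΣw² − (Σw)²)(nΣz² − (Σz)²)]
Numerator: 12×6038 − 324×227 = -1092
Denominator: √[(107352 − 104976)(60348 − 51529)] = √[2376 × 8819] = 4577.5478
r = -1092 / 4577.5478 ≈ -0.2386

-0.2386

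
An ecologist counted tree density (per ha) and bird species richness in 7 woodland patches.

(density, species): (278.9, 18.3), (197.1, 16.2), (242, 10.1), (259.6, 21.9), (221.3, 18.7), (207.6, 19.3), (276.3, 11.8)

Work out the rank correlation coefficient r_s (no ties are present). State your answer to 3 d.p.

-0.107

Rank density: 7, 1, 4, 5, 3, 2, 6
Rank species: 4, 3, 1, 7, 5, 6, 2
d = rank(density) − rank(species): 3, -2, 3, -2, -2, -4, 4; Σd² = 62
ρ = 1 − 6Σd² / [n(n²−1)] = 1 − 6×62 / (7×48) = 1 − 372/336 ≈ -0.107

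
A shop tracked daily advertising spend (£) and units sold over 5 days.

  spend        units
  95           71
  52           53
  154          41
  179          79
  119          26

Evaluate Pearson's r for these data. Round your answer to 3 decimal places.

n = 5, Σx = 599, Σy = 270, Σx² = 81647, Σy² = 16448, Σxy = 33050
nΣxy − ΣxΣy = 165250 − 161730 = 3520
nΣx² − (Σx)² = 408235 − 358801 = 49434; nΣy² − (Σy)² = 82240 − 72900 = 9340
r = 3520 / √(49434 × 9340) = 3520 / 21487.5210 ≈ 0.164

0.164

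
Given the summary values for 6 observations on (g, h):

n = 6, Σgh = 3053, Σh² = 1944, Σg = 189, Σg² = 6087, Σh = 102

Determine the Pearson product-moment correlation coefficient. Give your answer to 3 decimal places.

r = (nΣgh − ΣgΣh) / √[(nΣg² − (Σg)²)(nΣh² − (Σh)²)]
Numerator: 6×3053 − 189×102 = -960
Denominator: √[(36522 − 35721)(11664 − 10404)] = √[801 × 1260] = 1004.6193
r = -960 / 1004.6193 ≈ -0.956

-0.956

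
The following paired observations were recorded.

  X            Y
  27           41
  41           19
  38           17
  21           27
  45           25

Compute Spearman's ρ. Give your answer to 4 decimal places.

-0.5000

Rank X: 2, 4, 3, 1, 5
Rank Y: 5, 2, 1, 4, 3
d = rank(X) − rank(Y): -3, 2, 2, -3, 2; Σd² = 30
ρ = 1 − 6Σd² / [n(n²−1)] = 1 − 6×30 / (5×24) = 1 − 180/120 ≈ -0.5000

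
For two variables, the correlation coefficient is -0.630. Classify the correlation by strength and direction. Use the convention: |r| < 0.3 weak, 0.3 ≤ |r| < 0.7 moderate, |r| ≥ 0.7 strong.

r = -0.630 < 0 so the relationship is negative.
|r| = 0.630, which falls in the moderate range.

moderate negative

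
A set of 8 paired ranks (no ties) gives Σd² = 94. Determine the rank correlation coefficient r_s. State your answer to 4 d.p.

-0.1190

ρ = 1 − 6Σd² / [n(n²−1)] = 1 − 6×94 / (8×63)
  = 1 − 564/504 = 1 − 1.11905 ≈ -0.1190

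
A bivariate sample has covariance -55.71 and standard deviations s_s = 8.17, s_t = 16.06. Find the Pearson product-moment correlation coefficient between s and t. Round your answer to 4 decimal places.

-0.4246

r = Cov(s,t) / (s_s · s_t) = -55.71 / (8.17 × 16.06)
  = -55.71 / 131.2102 ≈ -0.4246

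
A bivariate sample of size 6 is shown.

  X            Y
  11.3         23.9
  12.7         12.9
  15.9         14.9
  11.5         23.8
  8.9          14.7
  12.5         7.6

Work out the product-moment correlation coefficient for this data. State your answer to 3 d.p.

n = 6, ΣX = 72.8, ΣY = 97.8, ΣX² = 909.5, ΣY² = 1799.92, ΣXY = 1170.34
nΣXY − ΣXΣY = 7022.04 − 7119.84 = -97.8
nΣX² − (ΣX)² = 5457 − 5299.84 = 157.16; nΣY² − (ΣY)² = 10799.52 − 9564.84 = 1234.68
r = -97.8 / √(157.16 × 1234.68) = -97.8 / 440.5023 ≈ -0.222

-0.222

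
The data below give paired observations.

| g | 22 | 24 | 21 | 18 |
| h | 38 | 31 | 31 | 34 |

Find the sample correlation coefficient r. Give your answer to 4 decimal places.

n = 4, Σg = 85, Σh = 134, Σg² = 1825, Σh² = 4522, Σgh = 2843
nΣgh − ΣgΣh = 11372 − 11390 = -18
nΣg² − (Σg)² = 7300 − 7225 = 75; nΣh² − (Σh)² = 18088 − 17956 = 132
r = -18 / √(75 × 132) = -18 / 99.4987 ≈ -0.1809

-0.1809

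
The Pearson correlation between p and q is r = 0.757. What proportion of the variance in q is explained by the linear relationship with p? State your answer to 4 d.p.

0.5730

r² = (0.757)² = 0.5730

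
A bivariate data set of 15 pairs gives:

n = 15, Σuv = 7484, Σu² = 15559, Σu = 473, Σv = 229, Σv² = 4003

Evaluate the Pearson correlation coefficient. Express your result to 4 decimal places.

0.4602

r = (nΣuv − ΣuΣv) / √[(nΣu² − (Σu)²)(nΣv² − (Σv)²)]
Numerator: 15×7484 − 473×229 = 3943
Denominator: √[(233385 − 223729)(60045 − 52441)] = √[9656 × 7604] = 8568.7936
r = 3943 / 8568.7936 ≈ 0.4602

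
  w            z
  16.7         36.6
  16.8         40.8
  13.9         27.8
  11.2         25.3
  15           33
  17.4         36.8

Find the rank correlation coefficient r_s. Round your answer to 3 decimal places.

Rank w: 4, 5, 2, 1, 3, 6
Rank z: 4, 6, 2, 1, 3, 5
d = rank(w) − rank(z): 0, -1, 0, 0, 0, 1; Σd² = 2
ρ = 1 − 6Σd² / [n(n²−1)] = 1 − 6×2 / (6×35) = 1 − 12/210 ≈ 0.943

0.943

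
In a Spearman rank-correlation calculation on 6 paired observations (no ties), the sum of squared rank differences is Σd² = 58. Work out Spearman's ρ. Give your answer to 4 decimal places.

-0.6571

ρ = 1 − 6Σd² / [n(n²−1)] = 1 − 6×58 / (6×35)
  = 1 − 348/210 = 1 − 1.65714 ≈ -0.6571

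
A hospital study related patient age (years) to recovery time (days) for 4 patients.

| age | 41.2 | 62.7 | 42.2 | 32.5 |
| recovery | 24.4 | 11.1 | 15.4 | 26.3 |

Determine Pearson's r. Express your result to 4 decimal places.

-0.8668

n = 4, Σx = 178.6, Σy = 77.2, Σx² = 8465.82, Σy² = 1647.42, Σxy = 3205.88
nΣxy − ΣxΣy = 12823.52 − 13787.92 = -964.4
nΣx² − (Σx)² = 33863.28 − 31897.96 = 1965.32; nΣy² − (Σy)² = 6589.68 − 5959.84 = 629.84
r = -964.4 / √(1965.32 × 629.84) = -964.4 / 1112.5813 ≈ -0.8668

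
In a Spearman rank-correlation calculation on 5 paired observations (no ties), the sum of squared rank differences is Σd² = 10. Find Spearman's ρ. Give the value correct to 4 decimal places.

0.5000

ρ = 1 − 6Σd² / [n(n²−1)] = 1 − 6×10 / (5×24)
  = 1 − 60/120 = 1 − 0.50000 ≈ 0.5000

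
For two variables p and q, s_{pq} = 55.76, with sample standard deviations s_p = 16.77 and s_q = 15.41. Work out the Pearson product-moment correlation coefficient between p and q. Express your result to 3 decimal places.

0.216

r = Cov(p,q) / (s_p · s_q) = 55.76 / (16.77 × 15.41)
  = 55.76 / 258.4257 ≈ 0.216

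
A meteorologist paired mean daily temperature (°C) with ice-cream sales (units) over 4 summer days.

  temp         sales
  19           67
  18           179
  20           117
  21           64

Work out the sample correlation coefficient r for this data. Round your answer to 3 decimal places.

-0.706

n = 4, Σx = 78, Σy = 427, Σx² = 1526, Σy² = 54315, Σxy = 8179
nΣxy − ΣxΣy = 32716 − 33306 = -590
nΣx² − (Σx)² = 6104 − 6084 = 20; nΣy² − (Σy)² = 217260 − 182329 = 34931
r = -590 / √(20 × 34931) = -590 / 835.8349 ≈ -0.706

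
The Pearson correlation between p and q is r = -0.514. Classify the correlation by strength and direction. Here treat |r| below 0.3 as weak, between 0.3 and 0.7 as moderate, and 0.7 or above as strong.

moderate negative

r = -0.514 < 0 so the relationship is negative.
|r| = 0.514, which falls in the moderate range.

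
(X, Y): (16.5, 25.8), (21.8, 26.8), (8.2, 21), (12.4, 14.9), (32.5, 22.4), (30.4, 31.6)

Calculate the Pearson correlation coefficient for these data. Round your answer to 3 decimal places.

0.585

n = 6, ΣX = 121.8, ΣY = 142.5, ΣX² = 2948.9, ΣY² = 3547.21, ΣXY = 3055.54
nΣXY − ΣXΣY = 18333.24 − 17356.5 = 976.74
nΣX² − (ΣX)² = 17693.4 − 14835.24 = 2858.16; nΣY² − (ΣY)² = 21283.26 − 20306.25 = 977.01
r = 976.74 / √(2858.16 × 977.01) = 976.74 / 1671.0628 ≈ 0.585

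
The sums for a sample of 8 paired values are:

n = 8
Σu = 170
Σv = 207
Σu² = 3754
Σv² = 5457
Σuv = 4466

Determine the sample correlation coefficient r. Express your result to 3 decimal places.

r = (nΣuv − ΣuΣv) / √[(nΣu² − (Σu)²)(nΣv² − (Σv)²)]
Numerator: 8×4466 − 170×207 = 538
Denominator: √[(30032 − 28900)(43656 − 42849)] = √[1132 × 807] = 955.7845
r = 538 / 955.7845 ≈ 0.563

0.563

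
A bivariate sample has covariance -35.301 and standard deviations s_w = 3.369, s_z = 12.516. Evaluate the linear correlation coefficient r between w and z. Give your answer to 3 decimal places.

-0.837

r = Cov(w,z) / (s_w · s_z) = -35.301 / (3.369 × 12.516)
  = -35.301 / 42.1664 ≈ -0.837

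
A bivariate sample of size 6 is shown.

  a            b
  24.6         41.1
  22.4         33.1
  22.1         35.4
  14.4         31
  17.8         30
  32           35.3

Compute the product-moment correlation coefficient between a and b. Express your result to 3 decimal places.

n = 6, Σa = 133.3, Σb = 205.9, Σa² = 3143.53, Σb² = 7145.07, Σab = 4644.84
nΣab − ΣaΣb = 27869.04 − 27446.47 = 422.57
nΣa² − (Σa)² = 18861.18 − 17768.89 = 1092.29; nΣb² − (Σb)² = 42870.42 − 42394.81 = 475.61
r = 422.57 / √(1092.29 × 475.61) = 422.57 / 720.7663 ≈ 0.586

0.586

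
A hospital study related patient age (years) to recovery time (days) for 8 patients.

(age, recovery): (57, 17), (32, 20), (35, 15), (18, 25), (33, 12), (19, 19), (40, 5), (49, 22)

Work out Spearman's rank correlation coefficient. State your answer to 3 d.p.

-0.381

Rank age: 8, 3, 5, 1, 4, 2, 6, 7
Rank recovery: 4, 6, 3, 8, 2, 5, 1, 7
d = rank(age) − rank(recovery): 4, -3, 2, -7, 2, -3, 5, 0; Σd² = 116
ρ = 1 − 6Σd² / [n(n²−1)] = 1 − 6×116 / (8×63) = 1 − 696/504 ≈ -0.381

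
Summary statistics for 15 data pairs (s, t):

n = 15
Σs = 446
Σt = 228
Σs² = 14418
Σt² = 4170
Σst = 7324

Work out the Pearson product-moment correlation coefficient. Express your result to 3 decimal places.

r = (nΣst − ΣsΣt) / √[(nΣs² − (Σs)²)(nΣt² − (Σt)²)]
Numerator: 15×7324 − 446×228 = 8172
Denominator: √[(216270 − 198916)(62550 − 51984)] = √[17354 × 10566] = 13541.1360
r = 8172 / 13541.1360 ≈ 0.603

0.603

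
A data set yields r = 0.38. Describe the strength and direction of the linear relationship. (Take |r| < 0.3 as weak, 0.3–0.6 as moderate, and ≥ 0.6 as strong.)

moderate positive

r = 0.38 > 0 so the relationship is positive.
|r| = 0.38, which falls in the moderate range.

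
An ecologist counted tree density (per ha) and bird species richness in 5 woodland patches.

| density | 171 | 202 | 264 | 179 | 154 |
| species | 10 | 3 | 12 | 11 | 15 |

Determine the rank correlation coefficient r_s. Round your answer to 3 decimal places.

Rank density: 2, 4, 5, 3, 1
Rank species: 2, 1, 4, 3, 5
d = rank(density) − rank(species): 0, 3, 1, 0, -4; Σd² = 26
ρ = 1 − 6Σd² / [n(n²−1)] = 1 − 6×26 / (5×24) = 1 − 156/120 ≈ -0.300

-0.300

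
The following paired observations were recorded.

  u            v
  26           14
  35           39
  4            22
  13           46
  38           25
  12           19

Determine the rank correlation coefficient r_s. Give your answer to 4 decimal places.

Rank u: 4, 5, 1, 3, 6, 2
Rank v: 1, 5, 3, 6, 4, 2
d = rank(u) − rank(v): 3, 0, -2, -3, 2, 0; Σd² = 26
ρ = 1 − 6Σd² / [n(n²−1)] = 1 − 6×26 / (6×35) = 1 − 156/210 ≈ 0.2571

0.2571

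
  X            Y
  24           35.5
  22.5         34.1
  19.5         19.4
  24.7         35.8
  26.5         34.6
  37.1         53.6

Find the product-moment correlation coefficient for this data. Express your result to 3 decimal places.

0.942

n = 6, ΣX = 154.3, ΣY = 213, ΣX² = 4151.25, ΣY² = 8151.18, ΣXY = 5787.27
nΣXY − ΣXΣY = 34723.62 − 32865.9 = 1857.72
nΣX² − (ΣX)² = 24907.5 − 23808.49 = 1099.01; nΣY² − (ΣY)² = 48907.08 − 45369 = 3538.08
r = 1857.72 / √(1099.01 × 3538.08) = 1857.72 / 1971.8989 ≈ 0.942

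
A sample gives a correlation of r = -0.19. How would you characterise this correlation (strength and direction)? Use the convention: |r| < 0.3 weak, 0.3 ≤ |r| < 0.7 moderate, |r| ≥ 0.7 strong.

weak negative

r = -0.19 < 0 so the relationship is negative.
|r| = 0.19, which falls in the weak range.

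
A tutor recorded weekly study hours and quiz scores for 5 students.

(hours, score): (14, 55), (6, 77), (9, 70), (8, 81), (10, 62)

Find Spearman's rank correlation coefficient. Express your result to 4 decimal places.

-0.9000

Rank hours: 5, 1, 3, 2, 4
Rank score: 1, 4, 3, 5, 2
d = rank(hours) − rank(score): 4, -3, 0, -3, 2; Σd² = 38
ρ = 1 − 6Σd² / [n(n²−1)] = 1 − 6×38 / (5×24) = 1 − 228/120 ≈ -0.9000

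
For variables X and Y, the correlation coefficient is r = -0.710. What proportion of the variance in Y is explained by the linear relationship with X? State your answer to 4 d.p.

0.5041

r² = (-0.710)² = 0.5041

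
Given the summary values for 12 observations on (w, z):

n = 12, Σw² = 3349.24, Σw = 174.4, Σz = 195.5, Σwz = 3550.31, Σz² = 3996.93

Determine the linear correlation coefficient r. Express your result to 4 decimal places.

r = (nΣwz − ΣwΣz) / √[(nΣw² − (Σw)²)(nΣz² − (Σz)²)]
Numerator: 12×3550.31 − 174.4×195.5 = 8508.52
Denominator: √[(40190.88 − 30415.36)(47963.16 − 38220.25)] = √[9775.52 × 9742.91] = 9759.2014
r = 8508.52 / 9759.2014 ≈ 0.8718

0.8718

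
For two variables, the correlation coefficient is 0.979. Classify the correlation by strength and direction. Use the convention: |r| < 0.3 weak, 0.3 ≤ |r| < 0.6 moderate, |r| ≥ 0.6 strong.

strong positive

r = 0.979 > 0 so the relationship is positive.
|r| = 0.979, which falls in the strong range.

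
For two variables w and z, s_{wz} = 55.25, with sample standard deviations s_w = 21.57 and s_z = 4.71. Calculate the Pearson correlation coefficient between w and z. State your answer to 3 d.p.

r = Cov(w,z) / (s_w · s_z) = 55.25 / (21.57 × 4.71)
  = 55.25 / 101.5947 ≈ 0.544

0.544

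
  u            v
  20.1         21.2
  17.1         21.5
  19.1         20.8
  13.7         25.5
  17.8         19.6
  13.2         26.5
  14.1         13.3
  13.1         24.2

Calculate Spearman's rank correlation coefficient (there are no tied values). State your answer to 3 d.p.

-0.595

Rank u: 8, 5, 7, 3, 6, 2, 4, 1
Rank v: 4, 5, 3, 7, 2, 8, 1, 6
d = rank(u) − rank(v): 4, 0, 4, -4, 4, -6, 3, -5; Σd² = 134
ρ = 1 − 6Σd² / [n(n²−1)] = 1 − 6×134 / (8×63) = 1 − 804/504 ≈ -0.595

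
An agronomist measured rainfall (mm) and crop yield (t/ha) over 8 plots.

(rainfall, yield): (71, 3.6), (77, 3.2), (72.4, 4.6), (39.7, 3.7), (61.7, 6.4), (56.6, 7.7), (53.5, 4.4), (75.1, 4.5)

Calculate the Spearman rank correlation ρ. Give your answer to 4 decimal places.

Rank rainfall: 5, 8, 6, 1, 4, 3, 2, 7
Rank yield: 2, 1, 6, 3, 7, 8, 4, 5
d = rank(rainfall) − rank(yield): 3, 7, 0, -2, -3, -5, -2, 2; Σd² = 104
ρ = 1 − 6Σd² / [n(n²−1)] = 1 − 6×104 / (8×63) = 1 − 624/504 ≈ -0.2381

-0.2381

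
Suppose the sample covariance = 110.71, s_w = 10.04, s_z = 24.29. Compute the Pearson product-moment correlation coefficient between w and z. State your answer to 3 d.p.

r = Cov(w,z) / (s_w · s_z) = 110.71 / (10.04 × 24.29)
  = 110.71 / 243.8716 ≈ 0.454

0.454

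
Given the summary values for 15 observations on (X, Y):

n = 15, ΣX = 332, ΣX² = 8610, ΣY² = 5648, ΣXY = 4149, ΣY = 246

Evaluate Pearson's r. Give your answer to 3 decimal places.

-0.908

r = (nΣXY − ΣXΣY) / √[(nΣX² − (ΣX)²)(nΣY² − (ΣY)²)]
Numerator: 15×4149 − 332×246 = -19437
Denominator: √[(129150 − 110224)(84720 − 60516)] = √[18926 × 24204] = 21402.9181
r = -19437 / 21402.9181 ≈ -0.908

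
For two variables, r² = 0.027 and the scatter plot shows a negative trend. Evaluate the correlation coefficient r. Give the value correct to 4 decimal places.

-0.1643

|r| = √0.027 = 0.1643
The association is negative, so r = −0.1643.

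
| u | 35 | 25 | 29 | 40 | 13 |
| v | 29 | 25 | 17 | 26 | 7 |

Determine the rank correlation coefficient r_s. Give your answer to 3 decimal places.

0.800

Rank u: 4, 2, 3, 5, 1
Rank v: 5, 3, 2, 4, 1
d = rank(u) − rank(v): -1, -1, 1, 1, 0; Σd² = 4
ρ = 1 − 6Σd² / [n(n²−1)] = 1 − 6×4 / (5×24) = 1 − 24/120 ≈ 0.800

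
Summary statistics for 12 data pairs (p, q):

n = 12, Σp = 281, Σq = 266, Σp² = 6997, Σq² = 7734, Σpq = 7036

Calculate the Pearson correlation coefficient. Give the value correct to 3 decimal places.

r = (nΣpq − ΣpΣq) / √[(nΣp² − (Σp)²)(nΣq² − (Σq)²)]
Numerator: 12×7036 − 281×266 = 9686
Denominator: √[(83964 − 78961)(92808 − 70756)] = √[5003 × 22052] = 10503.6259
r = 9686 / 10503.6259 ≈ 0.922

0.922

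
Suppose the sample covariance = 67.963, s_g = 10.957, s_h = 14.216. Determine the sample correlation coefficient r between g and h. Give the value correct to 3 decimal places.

r = Cov(g,h) / (s_g · s_h) = 67.963 / (10.957 × 14.216)
  = 67.963 / 155.7647 ≈ 0.436

0.436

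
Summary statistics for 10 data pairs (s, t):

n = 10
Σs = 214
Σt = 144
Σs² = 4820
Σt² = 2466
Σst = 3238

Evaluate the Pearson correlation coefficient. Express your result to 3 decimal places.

r = (nΣst − ΣsΣt) / √[(nΣs² − (Σs)²)(nΣt² − (Σt)²)]
Numerator: 10×3238 − 214×144 = 1564
Denominator: √[(48200 − 45796)(24660 − 20736)] = √[2404 × 3924] = 3071.3671
r = 1564 / 3071.3671 ≈ 0.509

0.509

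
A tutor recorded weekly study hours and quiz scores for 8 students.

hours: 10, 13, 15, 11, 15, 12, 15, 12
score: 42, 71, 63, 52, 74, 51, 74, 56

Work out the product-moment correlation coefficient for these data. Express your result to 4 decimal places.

0.8842

n = 8, Σx = 103, Σy = 483, Σx² = 1353, Σy² = 30167, Σxy = 6364
nΣxy − ΣxΣy = 50912 − 49749 = 1163
nΣx² − (Σx)² = 10824 − 10609 = 215; nΣy² − (Σy)² = 241336 − 233289 = 8047
r = 1163 / √(215 × 8047) = 1163 / 1315.3346 ≈ 0.8842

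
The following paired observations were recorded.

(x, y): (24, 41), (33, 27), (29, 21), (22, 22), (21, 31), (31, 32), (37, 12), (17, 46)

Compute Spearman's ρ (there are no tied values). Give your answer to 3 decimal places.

Rank x: 4, 7, 5, 3, 2, 6, 8, 1
Rank y: 7, 4, 2, 3, 5, 6, 1, 8
d = rank(x) − rank(y): -3, 3, 3, 0, -3, 0, 7, -7; Σd² = 134
ρ = 1 − 6Σd² / [n(n²−1)] = 1 − 6×134 / (8×63) = 1 − 804/504 ≈ -0.595

-0.595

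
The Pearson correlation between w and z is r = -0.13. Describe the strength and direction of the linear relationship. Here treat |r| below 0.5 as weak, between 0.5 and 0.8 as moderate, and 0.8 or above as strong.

weak negative

r = -0.13 < 0 so the relationship is negative.
|r| = 0.13, which falls in the weak range.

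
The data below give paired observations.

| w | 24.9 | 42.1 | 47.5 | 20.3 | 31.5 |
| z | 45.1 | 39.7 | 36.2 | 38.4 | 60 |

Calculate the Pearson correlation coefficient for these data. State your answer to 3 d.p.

-0.260

n = 5, Σw = 166.3, Σz = 219.4, Σw² = 6053.01, Σz² = 9995.1, Σwz = 7183.38
nΣwz − ΣwΣz = 35916.9 − 36486.22 = -569.32
nΣw² − (Σw)² = 30265.05 − 27655.69 = 2609.36; nΣz² − (Σz)² = 49975.5 − 48136.36 = 1839.14
r = -569.32 / √(2609.36 × 1839.14) = -569.32 / 2190.6571 ≈ -0.260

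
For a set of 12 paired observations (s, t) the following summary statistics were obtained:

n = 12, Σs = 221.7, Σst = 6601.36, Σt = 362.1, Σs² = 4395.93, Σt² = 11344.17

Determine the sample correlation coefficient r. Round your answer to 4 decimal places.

-0.2498

r = (nΣst − ΣsΣt) / √[(nΣs² − (Σs)²)(nΣt² − (Σt)²)]
Numerator: 12×6601.36 − 221.7×362.1 = -1061.25
Denominator: √[(52751.16 − 49150.89)(136130.04 − 131116.41)] = √[3600.27 × 5013.63] = 4248.5788
r = -1061.25 / 4248.5788 ≈ -0.2498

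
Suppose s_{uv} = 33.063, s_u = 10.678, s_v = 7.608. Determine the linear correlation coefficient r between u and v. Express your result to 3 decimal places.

r = Cov(u,v) / (s_u · s_v) = 33.063 / (10.678 × 7.608)
  = 33.063 / 81.2382 ≈ 0.407

0.407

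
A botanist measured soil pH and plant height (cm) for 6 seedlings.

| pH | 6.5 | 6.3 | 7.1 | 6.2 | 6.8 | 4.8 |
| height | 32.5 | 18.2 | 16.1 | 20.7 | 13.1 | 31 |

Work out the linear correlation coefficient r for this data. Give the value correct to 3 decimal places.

-0.639

n = 6, Σx = 37.7, Σy = 131.6, Σx² = 240.07, Σy² = 3207.8, Σxy = 806.44
nΣxy − ΣxΣy = 4838.64 − 4961.32 = -122.68
nΣx² − (Σx)² = 1440.42 − 1421.29 = 19.13; nΣy² − (Σy)² = 19246.8 − 17318.56 = 1928.24
r = -122.68 / √(19.13 × 1928.24) = -122.68 / 192.0605 ≈ -0.639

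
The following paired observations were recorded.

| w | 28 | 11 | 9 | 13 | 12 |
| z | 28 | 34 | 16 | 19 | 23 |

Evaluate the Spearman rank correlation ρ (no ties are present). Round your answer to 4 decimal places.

Rank w: 5, 2, 1, 4, 3
Rank z: 4, 5, 1, 2, 3
d = rank(w) − rank(z): 1, -3, 0, 2, 0; Σd² = 14
ρ = 1 − 6Σd² / [n(n²−1)] = 1 − 6×14 / (5×24) = 1 − 84/120 ≈ 0.3000

0.3000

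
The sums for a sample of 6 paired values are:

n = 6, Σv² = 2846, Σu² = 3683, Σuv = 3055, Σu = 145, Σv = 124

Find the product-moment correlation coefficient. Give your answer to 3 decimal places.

r = (nΣuv − ΣuΣv) / √[(nΣu² − (Σu)²)(nΣv² − (Σv)²)]
Numerator: 6×3055 − 145×124 = 350
Denominator: √[(22098 − 21025)(17076 − 15376)] = √[1073 × 1700] = 1350.5925
r = 350 / 1350.5925 ≈ 0.259

0.259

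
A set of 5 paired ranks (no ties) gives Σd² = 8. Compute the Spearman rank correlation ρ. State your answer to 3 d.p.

ρ = 1 − 6Σd² / [n(n²−1)] = 1 − 6×8 / (5×24)
  = 1 − 48/120 = 1 − 0.4000 ≈ 0.600

0.600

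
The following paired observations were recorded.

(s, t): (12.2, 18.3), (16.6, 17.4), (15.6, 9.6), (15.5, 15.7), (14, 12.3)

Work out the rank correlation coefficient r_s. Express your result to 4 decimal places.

Rank s: 1, 5, 4, 3, 2
Rank t: 5, 4, 1, 3, 2
d = rank(s) − rank(t): -4, 1, 3, 0, 0; Σd² = 26
ρ = 1 − 6Σd² / [n(n²−1)] = 1 − 6×26 / (5×24) = 1 − 156/120 ≈ -0.3000

-0.3000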